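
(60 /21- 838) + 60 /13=-75578 /91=-830.53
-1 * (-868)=868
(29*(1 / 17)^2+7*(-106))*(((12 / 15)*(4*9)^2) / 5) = -1111496256 / 7225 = -153840.31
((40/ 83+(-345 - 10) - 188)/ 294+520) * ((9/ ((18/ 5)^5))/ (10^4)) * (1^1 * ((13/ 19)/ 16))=821860715/ 24919481696256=0.00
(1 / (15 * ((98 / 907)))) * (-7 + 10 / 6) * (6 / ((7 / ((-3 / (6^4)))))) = 907 / 138915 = 0.01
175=175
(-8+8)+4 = 4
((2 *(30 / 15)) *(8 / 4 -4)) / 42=-4 / 21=-0.19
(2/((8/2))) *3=3/2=1.50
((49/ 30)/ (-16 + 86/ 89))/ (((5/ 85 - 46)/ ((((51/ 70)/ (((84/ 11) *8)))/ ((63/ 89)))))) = 2289169/ 57454790400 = 0.00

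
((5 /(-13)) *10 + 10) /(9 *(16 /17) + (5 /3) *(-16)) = -255 /754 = -0.34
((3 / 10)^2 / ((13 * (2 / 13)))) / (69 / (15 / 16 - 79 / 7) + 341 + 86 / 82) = 427671 / 3187393600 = 0.00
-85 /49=-1.73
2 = 2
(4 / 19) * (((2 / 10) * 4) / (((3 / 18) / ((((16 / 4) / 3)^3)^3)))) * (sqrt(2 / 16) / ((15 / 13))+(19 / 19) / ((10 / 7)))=27262976 * sqrt(2) / 9349425+29360128 / 3116475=13.54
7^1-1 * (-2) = 9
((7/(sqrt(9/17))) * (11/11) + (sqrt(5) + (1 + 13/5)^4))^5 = (1875 * sqrt(5) + 4375 * sqrt(17) + 314928)^5/23174285888671875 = 188004743489.52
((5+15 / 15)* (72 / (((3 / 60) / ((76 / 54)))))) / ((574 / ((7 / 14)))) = 3040 / 287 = 10.59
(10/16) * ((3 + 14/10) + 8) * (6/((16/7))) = 651/32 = 20.34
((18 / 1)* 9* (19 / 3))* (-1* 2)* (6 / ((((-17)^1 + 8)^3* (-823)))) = -152 / 7407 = -0.02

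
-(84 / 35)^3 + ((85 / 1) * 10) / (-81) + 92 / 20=-199643 / 10125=-19.72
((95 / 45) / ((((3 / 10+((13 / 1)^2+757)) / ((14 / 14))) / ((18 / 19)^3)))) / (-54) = -120 / 3343943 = -0.00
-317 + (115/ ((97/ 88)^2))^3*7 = 4943839906287749507/ 832972004929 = 5935181.35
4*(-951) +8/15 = -57052/15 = -3803.47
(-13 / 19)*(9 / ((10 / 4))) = -234 / 95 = -2.46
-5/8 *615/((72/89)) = -475.13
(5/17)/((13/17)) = 5/13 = 0.38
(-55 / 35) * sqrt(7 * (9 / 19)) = -33 * sqrt(133) / 133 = -2.86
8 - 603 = -595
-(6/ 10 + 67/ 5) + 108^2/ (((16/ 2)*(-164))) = -1877/ 82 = -22.89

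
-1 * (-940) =940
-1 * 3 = -3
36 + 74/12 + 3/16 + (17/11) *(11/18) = 6235/144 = 43.30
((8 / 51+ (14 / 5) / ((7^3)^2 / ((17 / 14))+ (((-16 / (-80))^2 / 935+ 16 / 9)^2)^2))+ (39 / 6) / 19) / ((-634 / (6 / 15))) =-183544033300661464519481041237 / 583004202998683224075869547378030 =-0.00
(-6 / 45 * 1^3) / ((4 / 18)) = -3 / 5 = -0.60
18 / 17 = 1.06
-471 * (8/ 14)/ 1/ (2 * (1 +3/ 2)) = -53.83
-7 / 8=-0.88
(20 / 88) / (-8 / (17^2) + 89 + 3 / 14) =10115 / 3969339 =0.00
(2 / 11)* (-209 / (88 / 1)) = -19 / 44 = -0.43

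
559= 559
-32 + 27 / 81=-95 / 3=-31.67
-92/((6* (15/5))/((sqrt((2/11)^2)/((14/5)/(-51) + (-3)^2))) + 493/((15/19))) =-11730/192529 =-0.06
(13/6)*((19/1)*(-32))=-3952/3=-1317.33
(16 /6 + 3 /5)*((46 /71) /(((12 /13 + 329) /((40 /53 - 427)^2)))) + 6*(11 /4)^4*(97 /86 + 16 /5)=74875842857098967 /28248527195904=2650.61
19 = 19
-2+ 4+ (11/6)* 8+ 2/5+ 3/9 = 87/5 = 17.40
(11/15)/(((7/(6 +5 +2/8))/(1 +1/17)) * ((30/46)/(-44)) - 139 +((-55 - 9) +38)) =-50094/11271745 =-0.00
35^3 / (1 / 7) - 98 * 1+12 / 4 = 300030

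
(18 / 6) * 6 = 18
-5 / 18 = -0.28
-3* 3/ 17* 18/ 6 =-1.59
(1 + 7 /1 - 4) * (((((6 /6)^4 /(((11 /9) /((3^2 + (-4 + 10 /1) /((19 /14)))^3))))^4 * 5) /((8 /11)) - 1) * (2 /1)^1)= 2479831699766153321975965660470797 /2945922157277060291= 841784530402623.35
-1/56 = -0.02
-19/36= -0.53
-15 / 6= -5 / 2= -2.50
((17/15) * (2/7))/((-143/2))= -68/15015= -0.00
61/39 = 1.56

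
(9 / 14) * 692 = 3114 / 7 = 444.86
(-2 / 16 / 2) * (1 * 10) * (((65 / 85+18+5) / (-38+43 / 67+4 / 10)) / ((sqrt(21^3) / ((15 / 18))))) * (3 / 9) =845875 * sqrt(21) / 3341532852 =0.00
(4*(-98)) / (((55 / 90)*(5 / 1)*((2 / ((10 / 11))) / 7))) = -49392 / 121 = -408.20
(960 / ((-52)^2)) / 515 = 12 / 17407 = 0.00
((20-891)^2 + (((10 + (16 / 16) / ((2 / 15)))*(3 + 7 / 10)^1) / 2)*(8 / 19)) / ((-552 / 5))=-36036095 / 5244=-6871.87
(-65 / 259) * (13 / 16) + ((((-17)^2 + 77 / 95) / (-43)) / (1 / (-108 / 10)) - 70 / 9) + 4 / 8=49749676763 / 761770800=65.31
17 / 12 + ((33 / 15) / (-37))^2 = 583277 / 410700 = 1.42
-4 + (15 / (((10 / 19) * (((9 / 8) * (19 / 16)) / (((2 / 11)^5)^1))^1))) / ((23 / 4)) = -44441884 / 11112519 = -4.00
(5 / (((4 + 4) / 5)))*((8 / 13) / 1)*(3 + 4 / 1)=175 / 13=13.46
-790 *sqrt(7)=-2090.14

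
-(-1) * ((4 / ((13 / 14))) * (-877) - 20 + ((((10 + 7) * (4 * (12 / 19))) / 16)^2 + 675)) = -14621704 / 4693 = -3115.64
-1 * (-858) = 858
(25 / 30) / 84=5 / 504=0.01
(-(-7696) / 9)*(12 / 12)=7696 / 9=855.11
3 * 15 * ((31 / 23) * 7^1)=9765 / 23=424.57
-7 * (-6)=42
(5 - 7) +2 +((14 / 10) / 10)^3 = 343 / 125000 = 0.00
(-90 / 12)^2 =225 / 4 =56.25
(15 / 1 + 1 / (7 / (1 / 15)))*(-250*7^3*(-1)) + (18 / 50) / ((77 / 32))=7432810864 / 5775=1287066.82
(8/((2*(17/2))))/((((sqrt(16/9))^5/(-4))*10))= -243/5440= -0.04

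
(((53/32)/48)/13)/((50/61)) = 3233/998400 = 0.00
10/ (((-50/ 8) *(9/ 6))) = -16/ 15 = -1.07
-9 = -9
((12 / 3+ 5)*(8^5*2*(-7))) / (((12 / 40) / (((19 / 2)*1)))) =-130744320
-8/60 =-2/15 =-0.13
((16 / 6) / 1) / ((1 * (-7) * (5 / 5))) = -8 / 21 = -0.38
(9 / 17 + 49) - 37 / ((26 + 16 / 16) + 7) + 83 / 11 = 55.99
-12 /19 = -0.63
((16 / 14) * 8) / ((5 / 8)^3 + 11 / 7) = 32768 / 6507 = 5.04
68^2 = 4624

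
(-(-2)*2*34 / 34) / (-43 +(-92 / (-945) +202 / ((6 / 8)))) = 3780 / 213977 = 0.02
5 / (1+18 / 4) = 0.91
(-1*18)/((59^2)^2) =-0.00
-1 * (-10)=10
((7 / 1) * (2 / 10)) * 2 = 14 / 5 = 2.80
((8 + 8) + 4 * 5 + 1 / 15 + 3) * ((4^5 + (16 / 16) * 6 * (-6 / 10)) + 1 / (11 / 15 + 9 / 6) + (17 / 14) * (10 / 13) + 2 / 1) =18289053554 / 457275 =39995.74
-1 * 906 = -906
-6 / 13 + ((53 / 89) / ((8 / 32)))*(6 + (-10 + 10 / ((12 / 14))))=61786 / 3471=17.80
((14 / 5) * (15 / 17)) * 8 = 336 / 17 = 19.76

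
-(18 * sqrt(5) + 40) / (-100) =2 / 5 + 9 * sqrt(5) / 50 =0.80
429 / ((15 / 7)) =200.20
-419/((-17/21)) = 8799/17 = 517.59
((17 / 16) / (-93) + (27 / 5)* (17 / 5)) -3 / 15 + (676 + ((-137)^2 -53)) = 722057527 / 37200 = 19410.15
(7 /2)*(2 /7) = 1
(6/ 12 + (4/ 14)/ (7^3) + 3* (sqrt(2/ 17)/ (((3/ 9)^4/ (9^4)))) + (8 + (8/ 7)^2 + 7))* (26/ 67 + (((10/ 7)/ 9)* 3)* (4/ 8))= 71102867/ 6756414 + 468199521* sqrt(34)/ 7973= 342422.27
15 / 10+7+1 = 19 / 2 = 9.50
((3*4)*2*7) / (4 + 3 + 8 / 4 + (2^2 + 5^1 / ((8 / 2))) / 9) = 2016 / 115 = 17.53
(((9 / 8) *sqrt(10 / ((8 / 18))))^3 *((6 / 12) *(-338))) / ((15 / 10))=-5544045 *sqrt(10) / 1024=-17120.91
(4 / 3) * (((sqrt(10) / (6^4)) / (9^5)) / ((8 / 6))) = sqrt(10) / 76527504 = 0.00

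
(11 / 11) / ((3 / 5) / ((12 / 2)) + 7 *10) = 0.01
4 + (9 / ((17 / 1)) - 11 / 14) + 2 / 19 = 17405 / 4522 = 3.85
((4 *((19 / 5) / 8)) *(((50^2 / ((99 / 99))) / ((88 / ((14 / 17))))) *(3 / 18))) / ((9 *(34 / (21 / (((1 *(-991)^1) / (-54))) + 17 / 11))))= 487461625 / 7485324264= 0.07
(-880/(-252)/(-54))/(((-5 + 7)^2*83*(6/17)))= -0.00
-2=-2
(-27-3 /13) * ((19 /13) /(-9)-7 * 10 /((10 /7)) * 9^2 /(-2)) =-27395765 /507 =-54035.04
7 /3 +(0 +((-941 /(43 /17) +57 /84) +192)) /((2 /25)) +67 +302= -13512313 /7224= -1870.48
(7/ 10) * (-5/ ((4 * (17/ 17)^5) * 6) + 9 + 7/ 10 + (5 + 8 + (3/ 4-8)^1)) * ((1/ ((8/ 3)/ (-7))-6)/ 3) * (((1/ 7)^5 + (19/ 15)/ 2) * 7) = -13434643321/ 98784000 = -136.00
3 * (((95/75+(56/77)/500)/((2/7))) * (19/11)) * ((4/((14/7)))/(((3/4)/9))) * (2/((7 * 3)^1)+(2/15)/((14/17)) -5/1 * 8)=-1659001188/75625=-21937.21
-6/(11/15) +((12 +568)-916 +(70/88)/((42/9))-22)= -32209/88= -366.01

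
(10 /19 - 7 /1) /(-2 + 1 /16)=1968 /589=3.34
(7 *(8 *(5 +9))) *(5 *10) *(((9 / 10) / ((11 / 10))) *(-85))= -29988000 / 11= -2726181.82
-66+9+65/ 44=-2443/ 44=-55.52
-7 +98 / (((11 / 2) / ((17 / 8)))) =679 / 22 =30.86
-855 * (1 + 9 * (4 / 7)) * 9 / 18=-2626.07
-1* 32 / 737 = -32 / 737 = -0.04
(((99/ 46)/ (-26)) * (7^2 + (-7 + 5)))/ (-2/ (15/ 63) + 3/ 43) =111155/ 238004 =0.47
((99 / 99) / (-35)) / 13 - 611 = -278006 / 455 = -611.00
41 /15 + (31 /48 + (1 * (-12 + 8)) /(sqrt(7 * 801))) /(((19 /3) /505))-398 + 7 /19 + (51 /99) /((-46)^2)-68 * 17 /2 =-24449051569 /26534640-2020 * sqrt(623) /11837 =-925.66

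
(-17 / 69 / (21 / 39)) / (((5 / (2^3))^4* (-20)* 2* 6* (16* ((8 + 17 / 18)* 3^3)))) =7072 / 2187084375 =0.00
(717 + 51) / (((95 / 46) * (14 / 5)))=17664 / 133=132.81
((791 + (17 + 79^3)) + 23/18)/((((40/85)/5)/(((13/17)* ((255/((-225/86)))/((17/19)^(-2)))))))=-313086014.10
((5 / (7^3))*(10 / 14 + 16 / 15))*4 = 748 / 7203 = 0.10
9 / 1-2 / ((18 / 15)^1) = 22 / 3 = 7.33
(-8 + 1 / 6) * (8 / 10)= -94 / 15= -6.27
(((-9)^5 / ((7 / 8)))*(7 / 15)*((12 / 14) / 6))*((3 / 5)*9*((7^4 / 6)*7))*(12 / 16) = -1275989841 / 25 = -51039593.64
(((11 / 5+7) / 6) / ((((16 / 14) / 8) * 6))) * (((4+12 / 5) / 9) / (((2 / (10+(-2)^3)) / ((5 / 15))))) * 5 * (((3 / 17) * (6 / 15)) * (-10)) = -10304 / 6885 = -1.50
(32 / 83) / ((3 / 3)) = 32 / 83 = 0.39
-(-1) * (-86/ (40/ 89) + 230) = 773/ 20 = 38.65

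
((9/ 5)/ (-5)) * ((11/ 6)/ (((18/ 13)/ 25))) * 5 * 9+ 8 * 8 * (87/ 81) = -50491/ 108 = -467.51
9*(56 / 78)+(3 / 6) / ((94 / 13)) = 15961 / 2444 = 6.53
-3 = -3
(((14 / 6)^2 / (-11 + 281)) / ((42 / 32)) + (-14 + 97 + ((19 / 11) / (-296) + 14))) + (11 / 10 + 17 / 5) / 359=413377545379 / 4260655080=97.02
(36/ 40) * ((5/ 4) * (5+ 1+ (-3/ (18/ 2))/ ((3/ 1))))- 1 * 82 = -75.38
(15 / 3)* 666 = 3330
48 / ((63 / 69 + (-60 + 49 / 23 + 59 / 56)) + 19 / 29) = -1792896 / 2063615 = -0.87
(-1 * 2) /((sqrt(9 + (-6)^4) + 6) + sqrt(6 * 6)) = 8 /387 - 2 * sqrt(145) /387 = -0.04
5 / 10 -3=-5 / 2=-2.50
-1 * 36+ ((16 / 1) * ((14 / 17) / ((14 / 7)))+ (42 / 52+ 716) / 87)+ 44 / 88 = -397472 / 19227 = -20.67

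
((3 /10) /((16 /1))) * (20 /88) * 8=3 /88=0.03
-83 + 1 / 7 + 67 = -111 / 7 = -15.86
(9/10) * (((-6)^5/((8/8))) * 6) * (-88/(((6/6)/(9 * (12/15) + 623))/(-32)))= -1862949445632/25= -74517977825.28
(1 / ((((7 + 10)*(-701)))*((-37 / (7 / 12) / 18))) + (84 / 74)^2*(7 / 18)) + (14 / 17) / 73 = 1220486505 / 2381898458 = 0.51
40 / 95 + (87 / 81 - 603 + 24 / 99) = -3392924 / 5643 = -601.26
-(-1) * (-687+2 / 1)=-685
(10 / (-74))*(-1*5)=25 / 37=0.68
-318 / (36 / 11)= -583 / 6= -97.17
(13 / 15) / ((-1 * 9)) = -13 / 135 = -0.10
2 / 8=1 / 4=0.25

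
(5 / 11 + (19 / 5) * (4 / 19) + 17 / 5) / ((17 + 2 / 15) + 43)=384 / 4961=0.08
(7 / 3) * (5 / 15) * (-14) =-98 / 9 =-10.89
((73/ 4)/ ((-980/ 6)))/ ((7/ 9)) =-1971/ 13720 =-0.14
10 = 10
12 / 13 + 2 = 38 / 13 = 2.92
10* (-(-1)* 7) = 70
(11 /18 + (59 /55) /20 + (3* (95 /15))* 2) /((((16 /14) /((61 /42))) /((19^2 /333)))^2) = 185619862450421 /2529333734400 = 73.39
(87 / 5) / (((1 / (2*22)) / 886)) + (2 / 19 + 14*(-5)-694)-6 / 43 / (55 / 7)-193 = 30437382233 / 44935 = 677364.69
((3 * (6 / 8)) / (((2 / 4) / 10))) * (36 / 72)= 45 / 2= 22.50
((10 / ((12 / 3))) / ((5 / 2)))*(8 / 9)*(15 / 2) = 20 / 3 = 6.67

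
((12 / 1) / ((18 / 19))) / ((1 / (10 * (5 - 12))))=-2660 / 3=-886.67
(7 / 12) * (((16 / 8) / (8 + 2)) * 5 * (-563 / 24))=-3941 / 288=-13.68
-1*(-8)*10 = 80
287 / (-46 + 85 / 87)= -24969 / 3917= -6.37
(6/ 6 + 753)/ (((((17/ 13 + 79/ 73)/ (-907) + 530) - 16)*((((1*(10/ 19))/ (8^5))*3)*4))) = 25253896638464/ 3318147255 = 7610.84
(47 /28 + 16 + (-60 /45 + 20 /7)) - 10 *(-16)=179.20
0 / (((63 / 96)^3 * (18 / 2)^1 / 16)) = 0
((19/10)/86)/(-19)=-1/860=-0.00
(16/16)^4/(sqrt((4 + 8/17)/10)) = sqrt(3230)/38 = 1.50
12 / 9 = 4 / 3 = 1.33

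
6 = 6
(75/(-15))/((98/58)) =-145/49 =-2.96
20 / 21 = 0.95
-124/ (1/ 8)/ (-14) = 496/ 7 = 70.86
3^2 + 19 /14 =145 /14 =10.36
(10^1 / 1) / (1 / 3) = 30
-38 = -38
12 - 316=-304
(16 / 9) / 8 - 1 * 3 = -25 / 9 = -2.78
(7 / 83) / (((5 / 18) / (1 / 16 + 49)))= 9891 / 664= 14.90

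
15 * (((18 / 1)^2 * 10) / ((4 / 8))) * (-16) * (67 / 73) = -104198400 / 73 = -1427375.34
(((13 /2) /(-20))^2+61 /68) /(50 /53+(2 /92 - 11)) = -11081929 /110908000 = -0.10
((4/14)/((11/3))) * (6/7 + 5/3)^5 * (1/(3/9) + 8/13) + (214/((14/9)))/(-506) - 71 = -2659436488363/62685504882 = -42.43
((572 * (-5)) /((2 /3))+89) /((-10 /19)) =79819 /10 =7981.90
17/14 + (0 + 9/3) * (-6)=-235/14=-16.79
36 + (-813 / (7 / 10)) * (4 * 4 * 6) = -780228 / 7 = -111461.14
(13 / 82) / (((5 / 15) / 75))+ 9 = 3663 / 82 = 44.67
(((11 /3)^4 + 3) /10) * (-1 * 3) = -7442 /135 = -55.13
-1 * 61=-61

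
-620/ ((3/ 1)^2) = -620/ 9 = -68.89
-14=-14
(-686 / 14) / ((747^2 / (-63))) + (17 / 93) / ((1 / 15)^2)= 79061908 / 1922031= 41.13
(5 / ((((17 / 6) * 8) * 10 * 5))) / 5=3 / 3400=0.00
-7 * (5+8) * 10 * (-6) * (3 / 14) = 1170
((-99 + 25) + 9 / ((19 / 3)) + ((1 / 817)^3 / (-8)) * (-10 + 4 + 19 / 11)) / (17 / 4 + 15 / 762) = -147449048106013 / 8674154387778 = -17.00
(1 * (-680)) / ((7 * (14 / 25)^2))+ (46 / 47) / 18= -44935861 / 145089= -309.71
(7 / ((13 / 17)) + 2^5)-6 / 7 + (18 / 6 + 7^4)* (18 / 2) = 1972543 / 91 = 21676.30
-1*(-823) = 823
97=97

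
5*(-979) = -4895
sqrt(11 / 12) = sqrt(33) / 6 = 0.96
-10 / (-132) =5 / 66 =0.08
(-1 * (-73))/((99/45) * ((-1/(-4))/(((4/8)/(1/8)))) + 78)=5840/6251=0.93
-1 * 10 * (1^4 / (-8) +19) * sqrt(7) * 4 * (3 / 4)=-2265 * sqrt(7) / 4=-1498.16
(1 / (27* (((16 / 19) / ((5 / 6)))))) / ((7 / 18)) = 95 / 1008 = 0.09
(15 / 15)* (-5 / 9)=-5 / 9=-0.56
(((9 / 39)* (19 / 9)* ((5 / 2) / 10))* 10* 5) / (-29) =-475 / 2262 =-0.21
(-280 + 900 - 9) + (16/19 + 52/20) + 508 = 1122.44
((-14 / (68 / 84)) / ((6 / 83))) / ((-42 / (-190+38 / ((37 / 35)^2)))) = -62039180 / 69819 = -888.57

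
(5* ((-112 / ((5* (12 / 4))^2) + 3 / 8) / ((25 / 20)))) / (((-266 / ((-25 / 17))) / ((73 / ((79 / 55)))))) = -0.14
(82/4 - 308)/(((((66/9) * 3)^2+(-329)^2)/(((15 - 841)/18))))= 9499/78282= 0.12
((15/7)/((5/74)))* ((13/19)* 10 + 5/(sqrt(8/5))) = 555* sqrt(10)/14 + 28860/133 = 342.35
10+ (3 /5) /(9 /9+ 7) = 403 /40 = 10.08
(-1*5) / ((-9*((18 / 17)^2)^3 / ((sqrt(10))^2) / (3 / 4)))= 603439225 / 204073344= 2.96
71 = 71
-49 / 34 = -1.44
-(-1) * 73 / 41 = 1.78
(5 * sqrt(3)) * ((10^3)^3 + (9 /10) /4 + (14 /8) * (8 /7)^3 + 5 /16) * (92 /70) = 90160000283981 * sqrt(3) /13720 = 11382048199.87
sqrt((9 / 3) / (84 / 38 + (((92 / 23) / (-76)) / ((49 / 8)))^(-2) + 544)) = 8* sqrt(976561107) / 17132651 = 0.01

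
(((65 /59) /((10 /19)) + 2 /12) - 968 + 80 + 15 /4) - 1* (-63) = -579845 /708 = -818.99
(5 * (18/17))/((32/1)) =45/272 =0.17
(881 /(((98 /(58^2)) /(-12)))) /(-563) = 17782104 /27587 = 644.58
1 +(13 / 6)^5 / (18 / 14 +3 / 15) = 1030739 / 31104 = 33.14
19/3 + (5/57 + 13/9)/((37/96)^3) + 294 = 944395651/2887221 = 327.10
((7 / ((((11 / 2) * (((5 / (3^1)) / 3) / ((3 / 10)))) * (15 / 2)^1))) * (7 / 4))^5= 16679880978201 / 157276367187500000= 0.00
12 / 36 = 1 / 3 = 0.33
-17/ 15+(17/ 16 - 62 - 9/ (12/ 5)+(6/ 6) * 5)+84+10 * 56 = 139963/ 240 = 583.18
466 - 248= 218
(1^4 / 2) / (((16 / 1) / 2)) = 1 / 16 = 0.06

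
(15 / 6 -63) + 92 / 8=-49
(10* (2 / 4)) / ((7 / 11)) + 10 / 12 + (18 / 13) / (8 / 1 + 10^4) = 1319131 / 151788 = 8.69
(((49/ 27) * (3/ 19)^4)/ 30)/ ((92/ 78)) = 1911/ 59947660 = 0.00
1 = 1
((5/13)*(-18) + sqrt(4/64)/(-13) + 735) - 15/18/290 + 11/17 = 728.70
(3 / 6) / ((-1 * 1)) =-1 / 2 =-0.50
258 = 258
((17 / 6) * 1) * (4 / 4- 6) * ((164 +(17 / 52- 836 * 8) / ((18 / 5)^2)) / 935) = 539173 / 101088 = 5.33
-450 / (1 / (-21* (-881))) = -8325450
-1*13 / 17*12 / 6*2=-52 / 17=-3.06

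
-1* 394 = -394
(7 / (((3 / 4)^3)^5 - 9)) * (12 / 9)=-30064771072 / 28947982527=-1.04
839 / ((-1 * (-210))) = 839 / 210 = 4.00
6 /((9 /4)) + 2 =14 /3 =4.67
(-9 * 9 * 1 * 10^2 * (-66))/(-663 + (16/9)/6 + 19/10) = -144342000/178417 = -809.01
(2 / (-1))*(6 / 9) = -4 / 3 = -1.33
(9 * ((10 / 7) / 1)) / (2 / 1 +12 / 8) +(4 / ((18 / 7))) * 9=866 / 49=17.67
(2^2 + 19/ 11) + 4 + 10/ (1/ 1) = 217/ 11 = 19.73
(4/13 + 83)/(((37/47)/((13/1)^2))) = 661713/37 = 17884.14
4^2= 16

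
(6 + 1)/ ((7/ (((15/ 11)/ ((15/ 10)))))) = 10/ 11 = 0.91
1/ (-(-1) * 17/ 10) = 10/ 17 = 0.59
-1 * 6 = -6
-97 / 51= -1.90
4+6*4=28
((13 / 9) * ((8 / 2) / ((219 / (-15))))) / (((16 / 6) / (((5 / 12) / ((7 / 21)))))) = -325 / 1752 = -0.19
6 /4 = 3 /2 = 1.50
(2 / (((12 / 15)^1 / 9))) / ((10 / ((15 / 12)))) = 45 / 16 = 2.81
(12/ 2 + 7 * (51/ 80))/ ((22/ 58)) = 27.58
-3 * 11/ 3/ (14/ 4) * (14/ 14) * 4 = -88/ 7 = -12.57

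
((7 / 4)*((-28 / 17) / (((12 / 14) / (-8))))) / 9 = 1372 / 459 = 2.99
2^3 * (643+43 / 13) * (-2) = -134432 / 13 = -10340.92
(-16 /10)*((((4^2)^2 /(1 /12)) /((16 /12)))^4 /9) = -25048249270272 /5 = -5009649854054.40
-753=-753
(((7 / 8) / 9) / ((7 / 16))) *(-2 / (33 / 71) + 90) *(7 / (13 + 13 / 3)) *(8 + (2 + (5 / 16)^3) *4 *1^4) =27234347 / 219648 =123.99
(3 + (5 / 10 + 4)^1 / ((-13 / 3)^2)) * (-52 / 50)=-219 / 65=-3.37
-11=-11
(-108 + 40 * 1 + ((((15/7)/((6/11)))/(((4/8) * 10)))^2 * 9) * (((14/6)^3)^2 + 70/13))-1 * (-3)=25403041/29484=861.59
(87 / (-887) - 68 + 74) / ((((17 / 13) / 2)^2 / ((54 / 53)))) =191098440 / 13586179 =14.07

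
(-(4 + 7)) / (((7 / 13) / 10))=-204.29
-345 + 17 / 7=-2398 / 7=-342.57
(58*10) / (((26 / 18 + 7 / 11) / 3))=86130 / 103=836.21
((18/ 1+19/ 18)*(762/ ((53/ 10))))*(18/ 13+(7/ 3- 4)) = -4791710/ 6201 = -772.73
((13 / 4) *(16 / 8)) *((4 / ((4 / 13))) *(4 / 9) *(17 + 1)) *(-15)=-10140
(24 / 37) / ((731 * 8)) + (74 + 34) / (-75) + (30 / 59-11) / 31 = -2199297818 / 1236724075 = -1.78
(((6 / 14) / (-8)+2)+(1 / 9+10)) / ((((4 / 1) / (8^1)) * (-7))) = -6077 / 1764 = -3.45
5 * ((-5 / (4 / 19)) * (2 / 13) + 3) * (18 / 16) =-765 / 208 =-3.68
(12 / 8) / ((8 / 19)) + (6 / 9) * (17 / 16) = 205 / 48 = 4.27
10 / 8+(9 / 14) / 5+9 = 1453 / 140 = 10.38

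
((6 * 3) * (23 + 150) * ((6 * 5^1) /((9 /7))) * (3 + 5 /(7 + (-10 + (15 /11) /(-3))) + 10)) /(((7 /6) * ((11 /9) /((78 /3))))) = 3198887640 /209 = 15305682.49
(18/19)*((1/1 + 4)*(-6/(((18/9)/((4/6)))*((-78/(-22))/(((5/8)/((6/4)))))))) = -275/247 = -1.11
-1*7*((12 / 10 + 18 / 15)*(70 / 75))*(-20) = 1568 / 5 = 313.60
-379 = -379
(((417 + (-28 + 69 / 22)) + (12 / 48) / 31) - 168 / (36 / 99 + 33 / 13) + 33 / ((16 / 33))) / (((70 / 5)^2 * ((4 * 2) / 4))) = 910943991 / 887582080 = 1.03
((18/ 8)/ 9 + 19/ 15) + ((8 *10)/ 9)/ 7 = 3511/ 1260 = 2.79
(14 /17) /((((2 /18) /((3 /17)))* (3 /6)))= 756 /289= 2.62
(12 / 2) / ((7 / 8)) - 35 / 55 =479 / 77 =6.22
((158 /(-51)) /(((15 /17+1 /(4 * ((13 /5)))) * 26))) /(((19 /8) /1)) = -2528 /49305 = -0.05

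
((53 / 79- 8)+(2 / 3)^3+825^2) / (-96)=-362939531 / 51192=-7089.77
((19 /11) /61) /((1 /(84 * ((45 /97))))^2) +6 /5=1395278634 /31567195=44.20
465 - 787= -322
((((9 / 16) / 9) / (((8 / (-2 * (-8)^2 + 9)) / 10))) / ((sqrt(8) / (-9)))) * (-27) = -144585 * sqrt(2) / 256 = -798.73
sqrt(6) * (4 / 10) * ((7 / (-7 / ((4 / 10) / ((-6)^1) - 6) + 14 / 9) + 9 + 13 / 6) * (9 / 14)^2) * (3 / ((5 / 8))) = 4236786 * sqrt(6) / 388325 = 26.72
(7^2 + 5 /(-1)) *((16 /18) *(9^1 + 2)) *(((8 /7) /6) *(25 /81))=387200 /15309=25.29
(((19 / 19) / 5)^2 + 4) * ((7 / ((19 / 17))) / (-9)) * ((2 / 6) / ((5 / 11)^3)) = -15997289 / 1603125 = -9.98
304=304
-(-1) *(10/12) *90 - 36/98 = 3657/49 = 74.63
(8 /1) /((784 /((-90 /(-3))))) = 0.31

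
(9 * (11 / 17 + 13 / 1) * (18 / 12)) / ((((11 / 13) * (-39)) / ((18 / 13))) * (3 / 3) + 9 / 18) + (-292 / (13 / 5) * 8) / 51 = -592022 / 23205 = -25.51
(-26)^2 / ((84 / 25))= 4225 / 21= 201.19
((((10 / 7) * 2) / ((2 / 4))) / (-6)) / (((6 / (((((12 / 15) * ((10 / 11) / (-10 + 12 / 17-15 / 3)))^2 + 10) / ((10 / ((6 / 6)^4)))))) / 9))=-1.43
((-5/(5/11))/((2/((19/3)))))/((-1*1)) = 209/6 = 34.83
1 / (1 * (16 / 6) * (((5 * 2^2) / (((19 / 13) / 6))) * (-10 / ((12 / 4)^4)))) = -1539 / 41600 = -0.04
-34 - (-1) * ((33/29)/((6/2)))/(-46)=-45367/1334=-34.01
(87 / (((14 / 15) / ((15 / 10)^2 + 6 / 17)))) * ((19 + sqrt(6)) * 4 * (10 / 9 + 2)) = 51330 * sqrt(6) / 17 + 975270 / 17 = 64764.84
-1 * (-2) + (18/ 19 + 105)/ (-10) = -1633/ 190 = -8.59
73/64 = 1.14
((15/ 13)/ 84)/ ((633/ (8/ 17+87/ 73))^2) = 21279845/ 224622039754476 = 0.00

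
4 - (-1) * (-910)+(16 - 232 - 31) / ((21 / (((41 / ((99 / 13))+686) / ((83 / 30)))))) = -221176304 / 57519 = -3845.27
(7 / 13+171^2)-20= 379880 / 13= 29221.54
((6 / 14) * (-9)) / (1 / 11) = -297 / 7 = -42.43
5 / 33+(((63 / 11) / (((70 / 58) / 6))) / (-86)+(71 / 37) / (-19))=-1399367 / 4987785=-0.28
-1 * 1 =-1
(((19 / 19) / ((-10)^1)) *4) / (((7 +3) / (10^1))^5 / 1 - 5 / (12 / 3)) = 8 / 5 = 1.60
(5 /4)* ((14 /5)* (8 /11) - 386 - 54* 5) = -8992 /11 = -817.45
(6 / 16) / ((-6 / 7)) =-7 / 16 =-0.44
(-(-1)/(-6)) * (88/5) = -44/15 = -2.93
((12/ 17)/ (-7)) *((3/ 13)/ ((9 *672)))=-1/ 259896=-0.00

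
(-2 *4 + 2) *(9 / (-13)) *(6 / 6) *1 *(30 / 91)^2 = 48600 / 107653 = 0.45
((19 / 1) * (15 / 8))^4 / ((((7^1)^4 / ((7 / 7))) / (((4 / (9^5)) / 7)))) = 81450625 / 12546358272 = 0.01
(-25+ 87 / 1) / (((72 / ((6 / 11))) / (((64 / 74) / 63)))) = 496 / 76923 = 0.01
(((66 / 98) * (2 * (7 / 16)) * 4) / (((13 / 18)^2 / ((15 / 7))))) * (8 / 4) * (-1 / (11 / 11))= -160380 / 8281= -19.37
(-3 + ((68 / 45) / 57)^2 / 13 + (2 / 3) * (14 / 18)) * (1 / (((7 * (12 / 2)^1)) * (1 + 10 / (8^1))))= -424472602 / 16165155825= -0.03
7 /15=0.47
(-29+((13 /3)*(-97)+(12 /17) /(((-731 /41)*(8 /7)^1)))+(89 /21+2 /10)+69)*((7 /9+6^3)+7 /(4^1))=-82151.12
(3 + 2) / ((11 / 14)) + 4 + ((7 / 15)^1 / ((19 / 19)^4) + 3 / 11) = 1832 / 165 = 11.10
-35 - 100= -135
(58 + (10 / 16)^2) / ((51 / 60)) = 18685 / 272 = 68.69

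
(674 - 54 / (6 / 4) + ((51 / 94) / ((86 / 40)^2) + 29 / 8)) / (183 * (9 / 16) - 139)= -892309398 / 50143031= -17.80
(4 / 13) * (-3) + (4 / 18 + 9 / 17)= -341 / 1989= -0.17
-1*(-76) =76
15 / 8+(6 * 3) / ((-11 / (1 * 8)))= -987 / 88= -11.22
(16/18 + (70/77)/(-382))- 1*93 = -1741774/18909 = -92.11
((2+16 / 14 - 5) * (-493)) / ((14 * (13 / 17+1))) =108953 / 2940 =37.06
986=986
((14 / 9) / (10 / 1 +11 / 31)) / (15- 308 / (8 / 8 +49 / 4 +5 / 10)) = -2170 / 106893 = -0.02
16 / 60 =4 / 15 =0.27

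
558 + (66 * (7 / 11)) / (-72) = 6689 / 12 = 557.42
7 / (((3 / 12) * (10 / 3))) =42 / 5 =8.40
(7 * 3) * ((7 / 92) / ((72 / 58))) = 1421 / 1104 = 1.29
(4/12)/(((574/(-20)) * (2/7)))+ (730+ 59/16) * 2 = 1467.33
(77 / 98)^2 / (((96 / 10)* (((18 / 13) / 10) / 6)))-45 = -595715 / 14112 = -42.21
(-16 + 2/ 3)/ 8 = -23/ 12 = -1.92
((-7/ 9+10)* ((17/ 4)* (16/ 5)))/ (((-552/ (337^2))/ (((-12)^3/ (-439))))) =-5127867488/ 50485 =-101572.10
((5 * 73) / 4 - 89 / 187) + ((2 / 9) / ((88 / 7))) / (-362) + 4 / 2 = 226088791 / 2436984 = 92.77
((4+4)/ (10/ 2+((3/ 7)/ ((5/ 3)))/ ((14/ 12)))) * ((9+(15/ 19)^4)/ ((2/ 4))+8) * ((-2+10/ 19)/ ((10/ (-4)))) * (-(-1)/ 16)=4787725712/ 3166930621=1.51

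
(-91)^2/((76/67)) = 554827/76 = 7300.36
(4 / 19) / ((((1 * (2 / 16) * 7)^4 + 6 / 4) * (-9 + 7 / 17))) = -139264 / 11851915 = -0.01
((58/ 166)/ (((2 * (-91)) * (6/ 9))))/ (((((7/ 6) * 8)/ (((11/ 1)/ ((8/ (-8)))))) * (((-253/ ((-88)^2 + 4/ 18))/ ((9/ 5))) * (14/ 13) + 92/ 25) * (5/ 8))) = 166752465/ 112406535962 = 0.00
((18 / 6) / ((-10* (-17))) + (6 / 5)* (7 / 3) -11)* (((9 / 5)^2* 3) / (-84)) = 112671 / 119000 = 0.95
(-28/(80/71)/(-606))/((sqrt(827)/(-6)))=-497 * sqrt(827)/1670540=-0.01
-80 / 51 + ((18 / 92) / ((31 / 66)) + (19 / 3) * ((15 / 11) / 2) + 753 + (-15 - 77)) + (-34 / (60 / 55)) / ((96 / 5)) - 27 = 48808835963 / 76798656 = 635.54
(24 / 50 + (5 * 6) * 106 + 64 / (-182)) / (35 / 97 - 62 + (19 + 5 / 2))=-1403549648 / 17715425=-79.23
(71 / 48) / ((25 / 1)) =71 / 1200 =0.06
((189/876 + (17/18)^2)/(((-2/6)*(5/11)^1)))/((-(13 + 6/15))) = 72050/132057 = 0.55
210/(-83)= -210/83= -2.53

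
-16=-16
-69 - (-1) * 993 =924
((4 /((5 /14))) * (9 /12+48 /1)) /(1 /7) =3822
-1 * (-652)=652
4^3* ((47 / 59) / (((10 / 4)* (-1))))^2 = 565504 / 87025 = 6.50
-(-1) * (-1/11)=-1/11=-0.09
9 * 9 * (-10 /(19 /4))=-3240 /19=-170.53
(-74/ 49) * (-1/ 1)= 74/ 49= 1.51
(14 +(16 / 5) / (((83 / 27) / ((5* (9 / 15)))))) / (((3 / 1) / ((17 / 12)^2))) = 1026817 / 89640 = 11.45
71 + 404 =475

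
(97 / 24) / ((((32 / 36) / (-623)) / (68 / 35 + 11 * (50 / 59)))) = -301231269 / 9440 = -31910.09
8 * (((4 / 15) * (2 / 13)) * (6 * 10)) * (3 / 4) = 192 / 13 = 14.77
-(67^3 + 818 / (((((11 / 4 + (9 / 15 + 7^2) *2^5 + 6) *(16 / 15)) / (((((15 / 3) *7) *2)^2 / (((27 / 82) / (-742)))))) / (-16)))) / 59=-24473892567773 / 16948989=-1443973.59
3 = 3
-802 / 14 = -401 / 7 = -57.29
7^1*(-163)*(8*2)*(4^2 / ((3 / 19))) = -5549824 / 3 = -1849941.33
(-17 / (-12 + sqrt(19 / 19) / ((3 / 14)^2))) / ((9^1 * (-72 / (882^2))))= 367353 / 176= 2087.23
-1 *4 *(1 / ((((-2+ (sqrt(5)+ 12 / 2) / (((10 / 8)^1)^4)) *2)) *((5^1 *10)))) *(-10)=-17875 / 61471+ 16000 *sqrt(5) / 61471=0.29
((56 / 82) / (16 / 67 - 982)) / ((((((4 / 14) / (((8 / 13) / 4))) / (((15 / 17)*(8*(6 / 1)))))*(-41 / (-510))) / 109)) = -5152996800 / 239574439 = -21.51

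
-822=-822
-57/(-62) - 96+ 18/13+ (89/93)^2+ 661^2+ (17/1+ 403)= 98325756179/224874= 437248.22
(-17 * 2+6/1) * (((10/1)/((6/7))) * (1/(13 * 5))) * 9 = -588/13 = -45.23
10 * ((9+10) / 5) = 38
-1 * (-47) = 47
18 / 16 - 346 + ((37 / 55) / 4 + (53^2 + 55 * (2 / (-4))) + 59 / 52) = 13944947 / 5720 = 2437.93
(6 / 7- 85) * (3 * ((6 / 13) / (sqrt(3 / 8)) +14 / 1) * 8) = -28272- 56544 * sqrt(6) / 91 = -29794.02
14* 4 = 56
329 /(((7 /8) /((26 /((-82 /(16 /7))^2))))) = 7.60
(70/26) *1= 35/13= 2.69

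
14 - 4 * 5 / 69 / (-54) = 26092 / 1863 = 14.01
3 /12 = 1 /4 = 0.25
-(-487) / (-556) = -487 / 556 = -0.88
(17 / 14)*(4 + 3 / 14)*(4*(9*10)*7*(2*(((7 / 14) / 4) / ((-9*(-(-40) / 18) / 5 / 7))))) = -45135 / 8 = -5641.88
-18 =-18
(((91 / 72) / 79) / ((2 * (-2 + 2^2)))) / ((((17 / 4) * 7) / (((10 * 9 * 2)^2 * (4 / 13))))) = 1800 / 1343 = 1.34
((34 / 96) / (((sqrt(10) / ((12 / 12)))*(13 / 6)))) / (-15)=-17*sqrt(10) / 15600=-0.00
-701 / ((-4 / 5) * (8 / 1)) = 3505 / 32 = 109.53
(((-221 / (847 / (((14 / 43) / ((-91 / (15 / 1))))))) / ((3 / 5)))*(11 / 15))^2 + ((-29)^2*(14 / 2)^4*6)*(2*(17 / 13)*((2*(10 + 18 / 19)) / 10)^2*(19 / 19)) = 151898830.56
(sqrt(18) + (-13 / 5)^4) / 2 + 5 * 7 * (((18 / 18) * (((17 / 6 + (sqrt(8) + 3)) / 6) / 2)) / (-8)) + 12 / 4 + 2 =37 * sqrt(2) / 48 + 9259943 / 360000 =26.81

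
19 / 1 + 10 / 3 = 67 / 3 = 22.33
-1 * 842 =-842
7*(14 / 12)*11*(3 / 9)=539 / 18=29.94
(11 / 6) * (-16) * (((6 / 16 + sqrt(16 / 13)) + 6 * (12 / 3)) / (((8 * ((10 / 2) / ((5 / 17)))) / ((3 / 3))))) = -715 / 136-44 * sqrt(13) / 663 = -5.50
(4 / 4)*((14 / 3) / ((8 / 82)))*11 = 3157 / 6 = 526.17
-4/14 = -2/7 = -0.29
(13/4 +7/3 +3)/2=103/24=4.29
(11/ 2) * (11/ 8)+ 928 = 14969/ 16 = 935.56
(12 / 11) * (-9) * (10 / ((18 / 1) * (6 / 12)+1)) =-9.82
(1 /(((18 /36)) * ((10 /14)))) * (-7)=-98 /5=-19.60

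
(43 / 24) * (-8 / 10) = -43 / 30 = -1.43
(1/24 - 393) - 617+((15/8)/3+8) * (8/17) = -410407/408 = -1005.90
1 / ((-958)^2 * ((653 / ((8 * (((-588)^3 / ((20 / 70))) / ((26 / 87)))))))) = -61904080224 / 1947724649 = -31.78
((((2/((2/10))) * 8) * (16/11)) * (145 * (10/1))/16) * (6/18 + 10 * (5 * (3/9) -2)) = -348000/11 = -31636.36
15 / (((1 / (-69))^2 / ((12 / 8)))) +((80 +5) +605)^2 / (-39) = 2467785 / 26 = 94914.81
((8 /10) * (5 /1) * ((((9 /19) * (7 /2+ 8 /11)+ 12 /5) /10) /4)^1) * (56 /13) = 128814 /67925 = 1.90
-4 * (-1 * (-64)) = -256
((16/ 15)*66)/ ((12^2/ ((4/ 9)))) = 88/ 405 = 0.22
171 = 171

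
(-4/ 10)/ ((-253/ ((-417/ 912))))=-139/ 192280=-0.00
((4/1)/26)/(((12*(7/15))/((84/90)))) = 1/39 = 0.03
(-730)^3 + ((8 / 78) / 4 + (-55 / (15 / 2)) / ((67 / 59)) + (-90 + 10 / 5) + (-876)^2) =-1014496514263 / 2613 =-388249718.43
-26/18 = -13/9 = -1.44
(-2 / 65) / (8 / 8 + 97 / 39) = -3 / 340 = -0.01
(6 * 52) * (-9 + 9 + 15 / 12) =390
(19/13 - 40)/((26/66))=-16533/169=-97.83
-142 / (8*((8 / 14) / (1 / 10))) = -497 / 160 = -3.11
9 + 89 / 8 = 161 / 8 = 20.12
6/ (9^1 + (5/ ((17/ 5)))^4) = 250563/ 571157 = 0.44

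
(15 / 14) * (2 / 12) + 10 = 285 / 28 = 10.18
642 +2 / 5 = 3212 / 5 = 642.40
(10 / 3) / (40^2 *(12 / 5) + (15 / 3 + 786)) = 0.00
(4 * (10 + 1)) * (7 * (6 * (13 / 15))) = 8008 / 5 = 1601.60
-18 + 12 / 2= -12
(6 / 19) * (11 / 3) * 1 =22 / 19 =1.16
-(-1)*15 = 15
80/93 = 0.86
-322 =-322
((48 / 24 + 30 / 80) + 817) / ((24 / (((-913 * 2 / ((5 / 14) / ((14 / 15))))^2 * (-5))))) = -874611436853 / 225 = -3887161941.57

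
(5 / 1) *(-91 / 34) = -455 / 34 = -13.38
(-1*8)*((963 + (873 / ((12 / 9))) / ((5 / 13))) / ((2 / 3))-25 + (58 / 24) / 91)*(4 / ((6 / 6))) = -173542892 / 1365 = -127137.65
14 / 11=1.27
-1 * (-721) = 721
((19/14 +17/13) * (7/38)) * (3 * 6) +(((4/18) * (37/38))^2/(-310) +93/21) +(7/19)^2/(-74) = 404786770217/30520878570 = 13.26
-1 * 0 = 0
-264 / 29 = -9.10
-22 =-22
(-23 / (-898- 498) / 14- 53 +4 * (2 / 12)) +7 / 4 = -2965733 / 58632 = -50.58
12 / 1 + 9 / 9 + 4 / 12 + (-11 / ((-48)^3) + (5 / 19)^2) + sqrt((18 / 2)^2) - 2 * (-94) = 8400056195 / 39923712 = 210.40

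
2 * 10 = 20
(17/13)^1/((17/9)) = 9/13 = 0.69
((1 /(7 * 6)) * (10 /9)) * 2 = 10 /189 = 0.05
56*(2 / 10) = 56 / 5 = 11.20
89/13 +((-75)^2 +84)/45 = 26074/195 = 133.71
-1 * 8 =-8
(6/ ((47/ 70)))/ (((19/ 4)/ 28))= 52.68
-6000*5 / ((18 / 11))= -55000 / 3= -18333.33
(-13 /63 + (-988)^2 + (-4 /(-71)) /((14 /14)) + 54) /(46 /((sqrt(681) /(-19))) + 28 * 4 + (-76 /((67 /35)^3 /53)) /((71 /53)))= -23996513737181916566514063 /7696293346369944258563 + 12255339505974388438600429 * sqrt(681) /969732961642612976578938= -2788.13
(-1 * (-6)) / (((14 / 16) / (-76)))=-3648 / 7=-521.14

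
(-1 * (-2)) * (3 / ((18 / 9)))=3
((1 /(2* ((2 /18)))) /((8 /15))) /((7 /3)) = 405 /112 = 3.62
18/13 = 1.38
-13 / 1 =-13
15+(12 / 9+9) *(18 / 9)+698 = 2201 / 3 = 733.67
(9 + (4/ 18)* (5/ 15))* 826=202370/ 27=7495.19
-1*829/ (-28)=829/ 28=29.61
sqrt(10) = 3.16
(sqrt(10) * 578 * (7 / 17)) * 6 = 1428 * sqrt(10) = 4515.73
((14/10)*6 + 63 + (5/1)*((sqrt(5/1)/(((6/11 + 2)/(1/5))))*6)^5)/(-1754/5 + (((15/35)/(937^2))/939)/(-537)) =-368777198815011/1811863324149947 - 5775206324555658177*sqrt(5)/696045414605443639520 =-0.22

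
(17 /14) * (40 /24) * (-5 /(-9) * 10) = 2125 /189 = 11.24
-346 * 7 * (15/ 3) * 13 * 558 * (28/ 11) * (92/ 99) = -25143460160/ 121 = -207797191.40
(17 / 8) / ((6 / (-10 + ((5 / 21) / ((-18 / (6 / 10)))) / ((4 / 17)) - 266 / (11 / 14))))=-32852891 / 266112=-123.46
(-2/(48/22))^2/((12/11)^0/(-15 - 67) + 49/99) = 54571/31352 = 1.74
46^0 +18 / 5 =23 / 5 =4.60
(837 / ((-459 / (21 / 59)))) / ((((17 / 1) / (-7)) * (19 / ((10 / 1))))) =45570 / 323969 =0.14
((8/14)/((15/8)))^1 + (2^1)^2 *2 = 872/105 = 8.30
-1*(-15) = 15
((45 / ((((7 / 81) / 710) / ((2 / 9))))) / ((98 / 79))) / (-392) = -11358225 / 67228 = -168.95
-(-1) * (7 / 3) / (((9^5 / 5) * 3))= 35 / 531441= 0.00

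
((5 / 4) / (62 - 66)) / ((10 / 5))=-5 / 32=-0.16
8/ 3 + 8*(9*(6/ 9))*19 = 2744/ 3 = 914.67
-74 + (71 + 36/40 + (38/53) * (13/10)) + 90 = 47081/530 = 88.83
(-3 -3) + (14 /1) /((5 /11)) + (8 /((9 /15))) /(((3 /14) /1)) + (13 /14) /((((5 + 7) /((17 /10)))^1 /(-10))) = 215981 /2520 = 85.71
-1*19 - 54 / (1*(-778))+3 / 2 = -13561 / 778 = -17.43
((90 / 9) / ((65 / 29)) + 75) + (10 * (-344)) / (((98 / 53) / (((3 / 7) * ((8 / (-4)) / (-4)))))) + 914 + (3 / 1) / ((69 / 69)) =597.80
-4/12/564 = -1/1692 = -0.00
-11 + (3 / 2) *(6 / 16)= -167 / 16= -10.44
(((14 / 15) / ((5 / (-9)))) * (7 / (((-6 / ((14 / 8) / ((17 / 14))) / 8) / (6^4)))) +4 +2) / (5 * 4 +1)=4149778 / 2975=1394.88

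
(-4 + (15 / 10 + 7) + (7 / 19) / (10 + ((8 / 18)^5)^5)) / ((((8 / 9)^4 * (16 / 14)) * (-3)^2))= 1578939809089165464625579922985 / 2234787720115717572138715807744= 0.71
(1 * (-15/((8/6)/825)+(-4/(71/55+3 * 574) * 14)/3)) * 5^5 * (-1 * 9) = 261035460.90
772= 772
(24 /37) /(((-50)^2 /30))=36 /4625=0.01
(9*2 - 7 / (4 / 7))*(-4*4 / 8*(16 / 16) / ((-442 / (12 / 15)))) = 23 / 1105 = 0.02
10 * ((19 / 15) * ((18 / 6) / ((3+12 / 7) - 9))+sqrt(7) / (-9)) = -133 / 15 - 10 * sqrt(7) / 9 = -11.81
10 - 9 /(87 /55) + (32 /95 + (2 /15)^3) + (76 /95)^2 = 9836593 /1859625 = 5.29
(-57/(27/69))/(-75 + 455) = -23/60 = -0.38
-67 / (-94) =0.71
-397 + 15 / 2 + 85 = -609 / 2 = -304.50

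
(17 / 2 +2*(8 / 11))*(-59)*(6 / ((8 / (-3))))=116289 / 88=1321.47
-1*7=-7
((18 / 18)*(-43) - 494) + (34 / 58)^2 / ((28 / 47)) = -12631693 / 23548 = -536.42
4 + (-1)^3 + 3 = 6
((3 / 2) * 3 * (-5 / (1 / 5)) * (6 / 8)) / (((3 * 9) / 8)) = -25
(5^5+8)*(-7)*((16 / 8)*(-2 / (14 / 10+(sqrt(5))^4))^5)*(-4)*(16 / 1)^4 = -1122867200000 / 39135393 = -28691.86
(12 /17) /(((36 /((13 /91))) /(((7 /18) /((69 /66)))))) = 0.00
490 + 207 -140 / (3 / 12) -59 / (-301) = 41296 / 301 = 137.20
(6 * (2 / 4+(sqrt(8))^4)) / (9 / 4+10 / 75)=23220 / 143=162.38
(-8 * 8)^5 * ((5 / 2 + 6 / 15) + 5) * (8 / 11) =-339302416384 / 55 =-6169134843.35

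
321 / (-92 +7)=-3.78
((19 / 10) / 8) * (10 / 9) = 19 / 72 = 0.26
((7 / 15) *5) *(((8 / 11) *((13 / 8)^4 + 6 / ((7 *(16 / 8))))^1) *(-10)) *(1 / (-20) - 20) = 85098215 / 33792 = 2518.29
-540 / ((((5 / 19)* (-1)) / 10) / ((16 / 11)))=328320 / 11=29847.27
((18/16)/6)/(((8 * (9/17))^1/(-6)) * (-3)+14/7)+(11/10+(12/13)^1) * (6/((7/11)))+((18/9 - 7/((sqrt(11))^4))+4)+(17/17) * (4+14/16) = 52742531/1761760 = 29.94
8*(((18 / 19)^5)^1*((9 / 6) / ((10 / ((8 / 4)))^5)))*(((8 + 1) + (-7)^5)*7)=-2666240914176 / 7737809375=-344.57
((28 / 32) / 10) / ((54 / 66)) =77 / 720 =0.11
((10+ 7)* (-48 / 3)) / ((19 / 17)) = -4624 / 19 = -243.37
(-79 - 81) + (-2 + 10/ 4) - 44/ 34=-5467/ 34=-160.79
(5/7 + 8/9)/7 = 101/441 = 0.23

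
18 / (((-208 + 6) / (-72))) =648 / 101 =6.42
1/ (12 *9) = 1/ 108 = 0.01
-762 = -762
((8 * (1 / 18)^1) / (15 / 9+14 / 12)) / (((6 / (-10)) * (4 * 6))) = -5 / 459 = -0.01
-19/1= -19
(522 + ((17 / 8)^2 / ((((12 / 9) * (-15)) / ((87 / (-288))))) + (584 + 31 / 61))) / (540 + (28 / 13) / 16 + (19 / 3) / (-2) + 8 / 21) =754803376691 / 366529382400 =2.06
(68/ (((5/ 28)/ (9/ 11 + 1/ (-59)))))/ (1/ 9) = 1782144/ 649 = 2745.98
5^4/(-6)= -625/6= -104.17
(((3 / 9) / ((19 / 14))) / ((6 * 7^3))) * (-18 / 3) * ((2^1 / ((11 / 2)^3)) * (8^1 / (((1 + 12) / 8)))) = -2048 / 48327279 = -0.00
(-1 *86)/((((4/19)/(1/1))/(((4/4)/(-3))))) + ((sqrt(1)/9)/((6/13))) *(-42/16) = 19517/144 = 135.53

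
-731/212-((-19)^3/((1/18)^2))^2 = -4938688403859.45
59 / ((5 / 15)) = 177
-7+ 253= 246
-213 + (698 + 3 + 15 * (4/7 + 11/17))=60247/119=506.28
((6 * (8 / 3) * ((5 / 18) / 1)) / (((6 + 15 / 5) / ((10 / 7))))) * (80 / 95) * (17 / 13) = 108800 / 140049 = 0.78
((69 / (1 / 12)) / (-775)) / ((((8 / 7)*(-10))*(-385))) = -207 / 852500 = -0.00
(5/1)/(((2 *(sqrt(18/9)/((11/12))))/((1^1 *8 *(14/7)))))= 25.93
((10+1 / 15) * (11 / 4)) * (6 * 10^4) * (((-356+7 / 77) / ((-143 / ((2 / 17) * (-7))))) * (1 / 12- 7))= 57244477500 / 2431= 23547707.73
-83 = -83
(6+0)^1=6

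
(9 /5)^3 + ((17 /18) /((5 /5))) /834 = 10945873 /1876500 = 5.83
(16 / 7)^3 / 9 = 4096 / 3087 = 1.33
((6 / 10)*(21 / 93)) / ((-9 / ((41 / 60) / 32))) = -287 / 892800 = -0.00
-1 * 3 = -3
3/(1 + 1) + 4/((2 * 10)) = 17/10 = 1.70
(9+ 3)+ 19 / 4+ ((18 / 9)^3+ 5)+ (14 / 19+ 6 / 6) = 2393 / 76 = 31.49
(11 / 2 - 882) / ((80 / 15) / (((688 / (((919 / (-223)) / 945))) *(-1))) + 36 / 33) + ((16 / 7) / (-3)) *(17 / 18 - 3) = -98881577954617 / 123314142042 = -801.87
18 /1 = 18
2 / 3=0.67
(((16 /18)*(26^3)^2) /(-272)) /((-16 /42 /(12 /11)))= 540602608 /187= 2890923.04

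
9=9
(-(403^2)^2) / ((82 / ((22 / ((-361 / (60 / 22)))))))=791300498430 / 14801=53462637.55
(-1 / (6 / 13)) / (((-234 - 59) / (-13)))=-169 / 1758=-0.10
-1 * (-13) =13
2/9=0.22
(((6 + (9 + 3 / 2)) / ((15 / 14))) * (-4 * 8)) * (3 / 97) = -15.24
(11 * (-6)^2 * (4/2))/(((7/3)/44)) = 14934.86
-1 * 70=-70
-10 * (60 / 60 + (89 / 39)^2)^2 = -385.36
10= 10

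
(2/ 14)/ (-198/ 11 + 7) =-0.01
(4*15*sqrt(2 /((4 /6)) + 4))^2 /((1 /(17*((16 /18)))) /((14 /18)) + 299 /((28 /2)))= 23990400 /20413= 1175.25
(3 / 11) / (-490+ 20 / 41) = -41 / 73590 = -0.00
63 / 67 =0.94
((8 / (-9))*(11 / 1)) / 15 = -88 / 135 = -0.65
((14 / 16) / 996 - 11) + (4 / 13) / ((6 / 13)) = -27443 / 2656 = -10.33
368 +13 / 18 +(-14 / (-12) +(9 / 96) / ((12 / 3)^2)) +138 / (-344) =369.49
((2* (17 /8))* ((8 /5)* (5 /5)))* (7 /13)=238 /65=3.66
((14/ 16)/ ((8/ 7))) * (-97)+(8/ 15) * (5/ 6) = -42521/ 576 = -73.82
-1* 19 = -19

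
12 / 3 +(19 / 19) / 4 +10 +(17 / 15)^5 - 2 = 42888803 / 3037500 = 14.12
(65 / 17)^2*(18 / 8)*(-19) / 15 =-48165 / 1156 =-41.67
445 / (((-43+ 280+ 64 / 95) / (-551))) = -23293525 / 22579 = -1031.65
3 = 3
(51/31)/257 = 51/7967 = 0.01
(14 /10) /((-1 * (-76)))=0.02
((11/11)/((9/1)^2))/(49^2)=1/194481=0.00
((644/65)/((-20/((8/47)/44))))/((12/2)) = -161/504075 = -0.00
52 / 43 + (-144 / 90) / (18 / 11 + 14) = 238 / 215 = 1.11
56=56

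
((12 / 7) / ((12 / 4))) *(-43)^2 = 7396 / 7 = 1056.57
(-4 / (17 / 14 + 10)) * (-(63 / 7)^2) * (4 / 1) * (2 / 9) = 4032 / 157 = 25.68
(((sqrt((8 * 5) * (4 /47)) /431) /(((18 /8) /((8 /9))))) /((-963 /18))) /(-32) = 8 * sqrt(470) /175567419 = 0.00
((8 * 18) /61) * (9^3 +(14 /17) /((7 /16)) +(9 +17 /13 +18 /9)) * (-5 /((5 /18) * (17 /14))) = -5960122560 /229177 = -26006.63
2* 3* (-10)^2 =600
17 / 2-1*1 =15 / 2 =7.50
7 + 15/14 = 113/14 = 8.07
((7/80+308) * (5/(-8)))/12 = -24647/1536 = -16.05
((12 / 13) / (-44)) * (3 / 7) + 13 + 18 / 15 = 71026 / 5005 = 14.19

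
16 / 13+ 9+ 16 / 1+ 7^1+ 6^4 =17280 / 13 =1329.23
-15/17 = -0.88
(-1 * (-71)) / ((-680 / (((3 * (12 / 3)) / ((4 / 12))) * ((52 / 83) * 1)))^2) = 3887676 / 49773025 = 0.08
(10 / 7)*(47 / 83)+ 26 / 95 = 59756 / 55195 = 1.08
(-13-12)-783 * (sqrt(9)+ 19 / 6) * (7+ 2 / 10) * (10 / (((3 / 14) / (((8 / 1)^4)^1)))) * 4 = -26581008409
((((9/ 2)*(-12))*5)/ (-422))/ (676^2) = 135/ 96421936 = 0.00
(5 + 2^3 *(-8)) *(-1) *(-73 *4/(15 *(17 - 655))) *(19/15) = 163666/71775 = 2.28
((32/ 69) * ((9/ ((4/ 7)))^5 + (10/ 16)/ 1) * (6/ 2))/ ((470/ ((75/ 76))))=14886557745/ 5257984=2831.23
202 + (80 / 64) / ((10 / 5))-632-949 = -11027 / 8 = -1378.38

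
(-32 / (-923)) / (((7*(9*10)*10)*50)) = 0.00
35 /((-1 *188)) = -35 /188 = -0.19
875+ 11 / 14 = 12261 / 14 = 875.79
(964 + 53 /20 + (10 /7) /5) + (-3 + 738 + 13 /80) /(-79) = 8473109 /8848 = 957.63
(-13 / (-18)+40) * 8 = 2932 / 9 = 325.78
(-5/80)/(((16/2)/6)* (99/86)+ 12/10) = -215/9408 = -0.02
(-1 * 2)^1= -2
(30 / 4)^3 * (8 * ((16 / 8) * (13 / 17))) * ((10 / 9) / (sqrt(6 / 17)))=16250 * sqrt(102) / 17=9653.94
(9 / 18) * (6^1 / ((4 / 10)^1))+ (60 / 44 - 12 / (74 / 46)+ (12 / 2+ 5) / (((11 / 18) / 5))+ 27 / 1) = 96381 / 814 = 118.40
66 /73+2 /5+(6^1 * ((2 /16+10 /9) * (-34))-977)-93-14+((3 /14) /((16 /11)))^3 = -16428340104473 /12307169280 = -1334.86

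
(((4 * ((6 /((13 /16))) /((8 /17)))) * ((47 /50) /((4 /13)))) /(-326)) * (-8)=19176 /4075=4.71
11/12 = 0.92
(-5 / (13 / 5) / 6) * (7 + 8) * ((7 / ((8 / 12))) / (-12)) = 875 / 208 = 4.21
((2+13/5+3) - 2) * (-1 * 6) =-168/5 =-33.60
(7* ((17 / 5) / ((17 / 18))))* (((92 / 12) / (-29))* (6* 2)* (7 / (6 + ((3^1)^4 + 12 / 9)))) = -243432 / 38425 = -6.34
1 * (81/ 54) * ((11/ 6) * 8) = 22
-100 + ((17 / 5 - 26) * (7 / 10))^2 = 375681 / 2500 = 150.27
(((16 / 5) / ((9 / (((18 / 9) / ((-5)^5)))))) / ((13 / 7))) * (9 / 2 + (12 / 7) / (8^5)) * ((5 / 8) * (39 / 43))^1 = -86017 / 275200000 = -0.00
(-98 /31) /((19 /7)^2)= -4802 /11191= -0.43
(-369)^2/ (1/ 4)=544644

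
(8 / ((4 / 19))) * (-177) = -6726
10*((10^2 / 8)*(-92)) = -11500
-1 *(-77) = 77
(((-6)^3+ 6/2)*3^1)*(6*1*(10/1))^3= -138024000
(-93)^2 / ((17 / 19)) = 164331 / 17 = 9666.53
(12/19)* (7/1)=84/19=4.42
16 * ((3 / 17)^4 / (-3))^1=-432 / 83521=-0.01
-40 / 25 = -8 / 5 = -1.60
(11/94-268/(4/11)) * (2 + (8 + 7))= -1177539/94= -12527.01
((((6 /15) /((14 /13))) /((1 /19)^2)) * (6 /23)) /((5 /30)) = 168948 /805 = 209.87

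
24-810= -786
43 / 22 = 1.95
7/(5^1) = 7/5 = 1.40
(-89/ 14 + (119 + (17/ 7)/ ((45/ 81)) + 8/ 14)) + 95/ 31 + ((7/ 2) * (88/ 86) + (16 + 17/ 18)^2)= 6217993961/ 15116220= 411.35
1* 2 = 2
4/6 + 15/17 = 79/51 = 1.55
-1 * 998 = -998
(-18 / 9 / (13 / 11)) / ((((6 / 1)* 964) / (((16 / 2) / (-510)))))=11 / 2396745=0.00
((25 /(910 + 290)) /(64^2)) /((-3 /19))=-19 /589824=-0.00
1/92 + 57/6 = 875/92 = 9.51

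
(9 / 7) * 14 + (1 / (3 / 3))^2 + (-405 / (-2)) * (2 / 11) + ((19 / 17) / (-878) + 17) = 11955517 / 164186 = 72.82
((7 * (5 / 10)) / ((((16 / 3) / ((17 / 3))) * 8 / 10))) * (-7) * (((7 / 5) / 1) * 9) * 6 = -157437 / 64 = -2459.95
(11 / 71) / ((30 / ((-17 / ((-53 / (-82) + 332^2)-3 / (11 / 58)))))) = -84337 / 105869906595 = -0.00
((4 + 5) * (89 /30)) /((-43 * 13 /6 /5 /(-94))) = 75294 /559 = 134.69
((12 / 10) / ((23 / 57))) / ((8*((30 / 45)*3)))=171 / 920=0.19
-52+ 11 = -41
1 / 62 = 0.02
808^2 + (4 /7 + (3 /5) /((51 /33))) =388454651 /595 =652864.96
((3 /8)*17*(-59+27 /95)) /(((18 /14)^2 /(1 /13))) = -2323237 /133380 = -17.42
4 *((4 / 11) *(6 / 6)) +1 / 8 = 139 / 88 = 1.58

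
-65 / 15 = -13 / 3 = -4.33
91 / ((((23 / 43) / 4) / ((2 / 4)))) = 7826 / 23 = 340.26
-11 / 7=-1.57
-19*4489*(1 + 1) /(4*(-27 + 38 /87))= 7420317 /4622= 1605.43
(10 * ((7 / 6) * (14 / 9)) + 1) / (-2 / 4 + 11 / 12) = 2068 / 45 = 45.96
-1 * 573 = -573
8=8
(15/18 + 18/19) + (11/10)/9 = 1627/855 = 1.90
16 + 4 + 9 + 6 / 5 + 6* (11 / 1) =96.20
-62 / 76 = -31 / 38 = -0.82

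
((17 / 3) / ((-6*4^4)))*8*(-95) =1615 / 576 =2.80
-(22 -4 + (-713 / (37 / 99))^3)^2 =-123693917557165200833098382001 / 2565726409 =-48210096416856580296.87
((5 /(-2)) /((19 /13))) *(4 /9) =-130 /171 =-0.76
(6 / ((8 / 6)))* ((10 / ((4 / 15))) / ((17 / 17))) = 675 / 4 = 168.75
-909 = -909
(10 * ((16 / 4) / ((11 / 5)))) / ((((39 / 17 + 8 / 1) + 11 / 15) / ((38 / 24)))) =2125 / 814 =2.61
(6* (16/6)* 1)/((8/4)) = 8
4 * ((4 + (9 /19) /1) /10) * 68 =2312 /19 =121.68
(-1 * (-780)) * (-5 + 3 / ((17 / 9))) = -45240 / 17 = -2661.18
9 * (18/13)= 162/13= 12.46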